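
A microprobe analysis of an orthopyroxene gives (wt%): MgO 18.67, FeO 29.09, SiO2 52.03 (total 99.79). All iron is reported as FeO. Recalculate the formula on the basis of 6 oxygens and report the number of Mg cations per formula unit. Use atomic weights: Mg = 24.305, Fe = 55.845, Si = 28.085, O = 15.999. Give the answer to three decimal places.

1.069 Mg apfu

18.67 wt% MgO ÷ 40.304 g/mol = 0.46323 mol, giving 0.46323 Mg and 0.46323 O.
29.09 wt% FeO ÷ 71.844 g/mol = 0.40491 mol, giving 0.40491 Fe and 0.40491 O.
52.03 wt% SiO2 ÷ 60.083 g/mol = 0.86597 mol, giving 0.86597 Si and 1.73194 O.
Oxygen sums to 2.60008; scaling by 6/2.60008 = 2.30762 puts the formula on 6 O.
Mg: 0.46323 × 2.30762 = 1.069 atoms per formula unit.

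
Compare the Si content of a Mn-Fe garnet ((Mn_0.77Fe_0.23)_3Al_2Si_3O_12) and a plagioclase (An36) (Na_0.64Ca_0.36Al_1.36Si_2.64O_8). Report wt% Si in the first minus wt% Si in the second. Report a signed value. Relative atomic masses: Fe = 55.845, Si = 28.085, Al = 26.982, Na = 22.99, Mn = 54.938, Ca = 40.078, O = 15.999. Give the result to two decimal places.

Si in (Mn_0.77Fe_0.23)_3Al_2Si_3O_12: molar mass 495.647 g/mol; 3×28.085 = 84.255 g → 17.00 wt%.
Si in Na_0.64Ca_0.36Al_1.36Si_2.64O_8: molar mass 267.974 g/mol; 2.64×28.085 = 74.144 g → 27.67 wt%.
Difference = 17.00 − 27.67 = -10.67 percentage points.

-10.67 percentage points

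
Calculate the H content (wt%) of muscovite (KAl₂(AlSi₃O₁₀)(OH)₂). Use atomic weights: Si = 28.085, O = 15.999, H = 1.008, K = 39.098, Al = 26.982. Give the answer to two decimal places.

M(KAl₂(AlSi₃O₁₀)(OH)₂) = 398.303 g/mol.
H contributes 2 × 1.008 = 2.016 g per mole.
2.016/398.303 = 0.0051 → 0.51%.

0.51 wt%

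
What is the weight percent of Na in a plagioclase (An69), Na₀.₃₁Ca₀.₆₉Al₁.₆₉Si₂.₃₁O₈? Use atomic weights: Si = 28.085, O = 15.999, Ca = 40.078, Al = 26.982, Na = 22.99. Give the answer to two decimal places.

2.61 wt%

M(Na₀.₃₁Ca₀.₆₉Al₁.₆₉Si₂.₃₁O₈) = 273.249 g/mol.
Na contributes 0.31 × 22.99 = 7.127 g per mole.
7.127/273.249 = 0.0261 → 2.61%.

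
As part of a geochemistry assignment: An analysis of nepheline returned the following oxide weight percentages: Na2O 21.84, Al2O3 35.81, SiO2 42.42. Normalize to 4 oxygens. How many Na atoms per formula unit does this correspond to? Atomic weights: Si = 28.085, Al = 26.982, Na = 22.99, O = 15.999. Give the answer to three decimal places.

1.000 Na apfu

21.84 wt% Na2O ÷ 61.979 g/mol = 0.35238 mol, giving 0.70476 Na and 0.35238 O.
35.81 wt% Al2O3 ÷ 101.961 g/mol = 0.35121 mol, giving 0.70242 Al and 1.05363 O.
42.42 wt% SiO2 ÷ 60.083 g/mol = 0.70602 mol, giving 0.70602 Si and 1.41204 O.
Oxygen sums to 2.81805; scaling by 4/2.81805 = 1.41942 puts the formula on 4 O.
Na: 0.70476 × 1.41942 = 1.000 atoms per formula unit.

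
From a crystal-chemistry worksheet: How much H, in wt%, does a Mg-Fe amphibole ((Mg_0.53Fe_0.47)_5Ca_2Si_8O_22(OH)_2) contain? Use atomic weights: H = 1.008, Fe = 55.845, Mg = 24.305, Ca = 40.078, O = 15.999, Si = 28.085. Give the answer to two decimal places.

0.23 wt%

M((Mg_0.53Fe_0.47)_5Ca_2Si_8O_22(OH)_2) = 886.472 g/mol.
H contributes 2 × 1.008 = 2.016 g per mole.
2.016/886.472 = 0.0023 → 0.23%.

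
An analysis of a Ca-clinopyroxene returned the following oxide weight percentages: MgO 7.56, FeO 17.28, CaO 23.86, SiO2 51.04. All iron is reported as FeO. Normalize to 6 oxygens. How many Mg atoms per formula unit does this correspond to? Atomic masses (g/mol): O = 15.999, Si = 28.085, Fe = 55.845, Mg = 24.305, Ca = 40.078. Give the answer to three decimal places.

MgO (M=40.304): mol = 0.18757; Mg = 0.18757, O = 0.18757.
FeO (M=71.844): mol = 0.24052; Fe = 0.24052, O = 0.24052.
CaO (M=56.077): mol = 0.42549; Ca = 0.42549, O = 0.42549.
SiO2 (M=60.083): mol = 0.84949; Si = 0.84949, O = 1.69898.
ΣO = 2.55256; factor = 6/ΣO = 2.35058.
Mg apfu = 0.18757 × 2.35058 = 0.441.

0.441 Mg apfu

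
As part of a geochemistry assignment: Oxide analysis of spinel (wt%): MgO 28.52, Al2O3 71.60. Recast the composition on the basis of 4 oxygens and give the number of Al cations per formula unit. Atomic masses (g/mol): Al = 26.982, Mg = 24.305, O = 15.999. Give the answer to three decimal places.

1.996 Al apfu

MgO: 28.52/40.304 = 0.70762 mol → 0.70762 mol Mg, 0.70762 mol O.
Al2O3: 71.60/101.961 = 0.70223 mol → 1.40446 mol Al, 2.10669 mol O.
Total oxygen = 2.81431 mol. Normalization factor = 4/2.81431 = 1.42131.
Al per 4 O = 1.40446 × 1.42131 = 1.996.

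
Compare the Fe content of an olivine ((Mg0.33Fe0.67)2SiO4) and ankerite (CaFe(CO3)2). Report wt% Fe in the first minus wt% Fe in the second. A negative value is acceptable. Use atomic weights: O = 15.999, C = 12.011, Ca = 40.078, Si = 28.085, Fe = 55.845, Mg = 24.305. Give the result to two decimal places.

15.04 percentage points

First mineral: 74.832 g Fe in 182.955 g formula = 40.90 wt% Fe.
Second mineral: 55.845 g Fe in 215.939 g formula = 25.86 wt% Fe.
40.90% − 25.86% gives a difference of 15.04 percentage points.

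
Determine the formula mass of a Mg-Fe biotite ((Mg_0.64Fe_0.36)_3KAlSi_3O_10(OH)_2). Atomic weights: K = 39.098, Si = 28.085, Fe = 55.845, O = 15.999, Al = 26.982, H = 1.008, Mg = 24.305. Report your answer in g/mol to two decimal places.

Mg: 1.92 × 24.305 = 46.6656
Fe: 1.08 × 55.845 = 60.3126
K: 1 × 39.098 = 39.0980
Al: 1 × 26.982 = 26.9820
Si: 3 × 28.085 = 84.2550
O: 12 × 15.999 = 191.9880
H: 2 × 1.008 = 2.0160
Summing the contributions gives the formula mass.

451.32 g/mol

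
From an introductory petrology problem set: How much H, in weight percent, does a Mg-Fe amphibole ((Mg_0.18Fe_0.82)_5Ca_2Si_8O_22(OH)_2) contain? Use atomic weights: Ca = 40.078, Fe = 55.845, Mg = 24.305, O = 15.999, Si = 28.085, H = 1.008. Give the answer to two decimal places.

Molar mass of (Mg_0.18Fe_0.82)_5Ca_2Si_8O_22(OH)_2: 0.90·24.305 + 4.10·55.845 + 2·40.078 + 8·28.085 + 24·15.999 + 2·1.008 = 941.667 g/mol.
Mass of H per formula unit: 2 × 1.008 = 2.016 g.
Weight fraction H = 2.016 / 941.667 = 0.0021.

0.21 weight percent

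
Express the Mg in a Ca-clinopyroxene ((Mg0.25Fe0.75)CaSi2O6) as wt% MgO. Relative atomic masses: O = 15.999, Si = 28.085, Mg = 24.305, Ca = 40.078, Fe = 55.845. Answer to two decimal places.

4.19 wt%

Formula mass = 240.202 g/mol.
0.25 Mg → 0.2500 mol MgO per formula unit; M(MgO) = 40.304, so MgO mass = 10.076 g.
10.076/240.202 × 100 = 4.19 wt%.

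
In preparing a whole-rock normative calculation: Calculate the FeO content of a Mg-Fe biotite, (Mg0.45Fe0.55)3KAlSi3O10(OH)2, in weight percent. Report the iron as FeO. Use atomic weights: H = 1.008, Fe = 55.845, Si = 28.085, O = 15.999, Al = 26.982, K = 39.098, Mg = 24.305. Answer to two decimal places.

Molar mass of (Mg0.45Fe0.55)3KAlSi3O10(OH)2 = 1.35*24.305 + 1.65*55.845 + 1*39.098 + 1*26.982 + 3*28.085 + 12*15.999 + 2*1.008 = 469.295 g/mol.
Each formula unit contains 1.65 Fe, equivalent to 1.65/1 = 1.6500 mol FeO.
M(FeO) = 1×55.845 + 1×15.999 = 71.844 g/mol.
Mass of FeO per formula unit = 1.6500 × 71.844 = 118.543 g.
FeO wt% = 118.543 / 469.295 × 100 = 25.26%.

25.26 wt%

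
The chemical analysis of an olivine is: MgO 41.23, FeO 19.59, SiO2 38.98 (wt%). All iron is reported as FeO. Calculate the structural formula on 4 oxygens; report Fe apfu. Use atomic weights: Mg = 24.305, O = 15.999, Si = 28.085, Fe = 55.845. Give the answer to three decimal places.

MgO: 41.23/40.304 = 1.02298 mol → 1.02298 mol Mg, 1.02298 mol O.
FeO: 19.59/71.844 = 0.27267 mol → 0.27267 mol Fe, 0.27267 mol O.
SiO2: 38.98/60.083 = 0.64877 mol → 0.64877 mol Si, 1.29754 mol O.
Total oxygen = 2.59319 mol. Normalization factor = 4/2.59319 = 1.54250.
Fe per 4 O = 0.27267 × 1.54250 = 0.421.

0.421 Fe apfu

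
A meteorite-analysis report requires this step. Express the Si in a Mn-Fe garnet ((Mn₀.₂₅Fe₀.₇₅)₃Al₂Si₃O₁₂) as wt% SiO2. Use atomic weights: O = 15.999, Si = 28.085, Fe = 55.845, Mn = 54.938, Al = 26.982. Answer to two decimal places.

36.26 wt%

M((Mn₀.₂₅Fe₀.₇₅)₃Al₂Si₃O₁₂) = 497.062 g/mol; M(SiO2) = 60.083 g/mol.
Moles SiO2 per formula unit = 3 Si ÷ 1 = 3.0000.
SiO2 fraction = (3.0000 × 60.083) / 497.062 = 180.249/497.062 = 0.3626.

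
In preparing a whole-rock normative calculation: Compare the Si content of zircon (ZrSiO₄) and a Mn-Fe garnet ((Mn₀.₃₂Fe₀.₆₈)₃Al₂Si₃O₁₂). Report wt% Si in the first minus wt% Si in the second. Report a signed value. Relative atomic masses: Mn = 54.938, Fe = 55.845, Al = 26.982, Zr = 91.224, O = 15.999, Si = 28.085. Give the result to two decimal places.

M(ZrSiO₄) = 183.305 g/mol, so wt% Si = 28.085/183.305 × 100 = 15.32%.
M((Mn₀.₃₂Fe₀.₆₈)₃Al₂Si₃O₁₂) = 496.871 g/mol, so wt% Si = 84.255/496.871 × 100 = 16.96%.
15.32 − 16.96 = -1.64 pp.

-1.64 percentage points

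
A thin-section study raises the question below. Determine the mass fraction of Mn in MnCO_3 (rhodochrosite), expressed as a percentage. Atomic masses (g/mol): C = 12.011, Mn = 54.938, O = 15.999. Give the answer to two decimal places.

M(MnCO_3) = 114.946 g/mol.
Mn contributes 1 × 54.938 = 54.938 g per mole.
54.938/114.946 = 0.4779 → 47.79%.

47.79 weight percent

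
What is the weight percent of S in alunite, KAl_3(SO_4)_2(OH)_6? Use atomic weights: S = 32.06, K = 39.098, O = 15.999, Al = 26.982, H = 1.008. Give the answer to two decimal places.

15.48 mass %

Formula mass = 1*39.098 + 3*26.982 + 2*32.06 + 14*15.999 + 6*1.008 = 414.198 g/mol, of which 64.120 g is S.
So S makes up 64.120/414.198 = 0.1548 of the mass, i.e. 15.48%.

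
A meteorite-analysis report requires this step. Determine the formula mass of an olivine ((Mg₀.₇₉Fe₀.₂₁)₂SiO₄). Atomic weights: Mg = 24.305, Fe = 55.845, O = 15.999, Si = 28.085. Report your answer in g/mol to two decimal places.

The formula mass is the sum 1.58×24.305 + 0.42×55.845 + 1×28.085 + 4×15.999.

153.94 g/mol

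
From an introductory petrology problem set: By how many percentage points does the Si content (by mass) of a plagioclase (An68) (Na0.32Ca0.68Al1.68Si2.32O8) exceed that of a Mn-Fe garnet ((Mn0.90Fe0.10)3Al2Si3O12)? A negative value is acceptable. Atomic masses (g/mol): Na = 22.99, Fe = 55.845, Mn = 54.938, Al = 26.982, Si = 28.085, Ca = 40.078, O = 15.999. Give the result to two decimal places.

Si in Na0.32Ca0.68Al1.68Si2.32O8: molar mass 273.089 g/mol; 2.32×28.085 = 65.157 g → 23.86 wt%.
Si in (Mn0.90Fe0.10)3Al2Si3O12: molar mass 495.293 g/mol; 3×28.085 = 84.255 g → 17.01 wt%.
Difference = 23.86 − 17.01 = 6.85 percentage points.

6.85 percentage points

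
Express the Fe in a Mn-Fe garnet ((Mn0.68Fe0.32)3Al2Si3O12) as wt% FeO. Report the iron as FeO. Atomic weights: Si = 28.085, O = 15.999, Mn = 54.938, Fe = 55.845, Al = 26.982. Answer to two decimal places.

Molar mass of (Mn0.68Fe0.32)3Al2Si3O12 = 2.04×54.938 + 0.96×55.845 + 2×26.982 + 3×28.085 + 12×15.999 = 495.892 g/mol.
Each formula unit contains 0.96 Fe, equivalent to 0.96/1 = 0.9600 mol FeO.
M(FeO) = 1×55.845 + 1×15.999 = 71.844 g/mol.
Mass of FeO per formula unit = 0.9600 × 71.844 = 68.970 g.
FeO wt% = 68.970 / 495.892 × 100 = 13.91%.

13.91 wt%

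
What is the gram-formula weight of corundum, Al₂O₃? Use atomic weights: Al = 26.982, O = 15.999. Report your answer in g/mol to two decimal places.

M = 2·26.982 + 3·15.999

101.96 g/mol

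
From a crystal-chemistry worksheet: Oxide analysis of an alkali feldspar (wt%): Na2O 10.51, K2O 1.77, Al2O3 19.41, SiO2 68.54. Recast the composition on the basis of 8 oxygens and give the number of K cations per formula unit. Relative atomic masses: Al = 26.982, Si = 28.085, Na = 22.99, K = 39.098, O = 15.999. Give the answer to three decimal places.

Na2O (M=61.979): mol = 0.16957; Na = 0.33914, O = 0.16957.
K2O (M=94.195): mol = 0.01879; K = 0.03758, O = 0.01879.
Al2O3 (M=101.961): mol = 0.19037; Al = 0.38074, O = 0.57111.
SiO2 (M=60.083): mol = 1.14076; Si = 1.14076, O = 2.28152.
ΣO = 3.04099; factor = 8/ΣO = 2.63072.
K apfu = 0.03758 × 2.63072 = 0.099.

0.099 K apfu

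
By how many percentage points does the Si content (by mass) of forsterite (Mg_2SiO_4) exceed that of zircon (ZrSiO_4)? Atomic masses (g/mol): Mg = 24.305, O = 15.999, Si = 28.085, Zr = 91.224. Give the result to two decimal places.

4.64 percentage points

M(Mg_2SiO_4) = 140.691 g/mol, so wt% Si = 28.085/140.691 × 100 = 19.96%.
M(ZrSiO_4) = 183.305 g/mol, so wt% Si = 28.085/183.305 × 100 = 15.32%.
19.96 − 15.32 = 4.64 pp.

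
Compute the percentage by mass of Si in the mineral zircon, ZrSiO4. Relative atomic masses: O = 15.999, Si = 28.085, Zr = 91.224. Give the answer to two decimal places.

Formula mass = 1×91.224 + 1×28.085 + 4×15.999 = 183.305 g/mol, of which 28.085 g is Si.
So Si makes up 28.085/183.305 = 0.1532 of the mass, i.e. 15.32%.

15.32 mass %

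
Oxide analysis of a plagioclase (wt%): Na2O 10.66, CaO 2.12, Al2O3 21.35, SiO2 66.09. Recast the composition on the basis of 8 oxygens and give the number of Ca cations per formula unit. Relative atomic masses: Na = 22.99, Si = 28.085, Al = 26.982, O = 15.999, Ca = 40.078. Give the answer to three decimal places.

Na2O: 10.66/61.979 = 0.17199 mol → 0.34398 mol Na, 0.17199 mol O.
CaO: 2.12/56.077 = 0.03781 mol → 0.03781 mol Ca, 0.03781 mol O.
Al2O3: 21.35/101.961 = 0.20939 mol → 0.41878 mol Al, 0.62817 mol O.
SiO2: 66.09/60.083 = 1.09998 mol → 1.09998 mol Si, 2.19996 mol O.
Total oxygen = 3.03793 mol. Normalization factor = 8/3.03793 = 2.63337.
Ca per 8 O = 0.03781 × 2.63337 = 0.100.

0.100 Ca apfu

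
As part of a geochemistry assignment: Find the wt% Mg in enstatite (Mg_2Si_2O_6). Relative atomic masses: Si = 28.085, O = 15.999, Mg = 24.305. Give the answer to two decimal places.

24.21 weight percent

Formula mass = 2·24.305 + 2·28.085 + 6·15.999 = 200.774 g/mol, of which 48.610 g is Mg.
So Mg makes up 48.610/200.774 = 0.2421 of the mass, i.e. 24.21%.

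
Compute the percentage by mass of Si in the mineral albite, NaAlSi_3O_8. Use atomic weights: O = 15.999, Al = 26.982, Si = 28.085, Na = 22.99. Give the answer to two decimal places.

Molar mass of NaAlSi_3O_8: 1×22.99 + 1×26.982 + 3×28.085 + 8×15.999 = 262.219 g/mol.
Mass of Si per formula unit: 3 × 28.085 = 84.255 g.
Weight fraction Si = 84.255 / 262.219 = 0.3213.

32.13 weight percent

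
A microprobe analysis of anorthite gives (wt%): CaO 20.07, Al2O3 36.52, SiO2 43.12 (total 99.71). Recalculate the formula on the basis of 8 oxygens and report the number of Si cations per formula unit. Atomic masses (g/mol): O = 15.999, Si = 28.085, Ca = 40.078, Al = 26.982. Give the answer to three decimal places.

20.07 wt% CaO ÷ 56.077 g/mol = 0.35790 mol, giving 0.35790 Ca and 0.35790 O.
36.52 wt% Al2O3 ÷ 101.961 g/mol = 0.35818 mol, giving 0.71636 Al and 1.07454 O.
43.12 wt% SiO2 ÷ 60.083 g/mol = 0.71767 mol, giving 0.71767 Si and 1.43534 O.
Oxygen sums to 2.86778; scaling by 8/2.86778 = 2.78961 puts the formula on 8 O.
Si: 0.71767 × 2.78961 = 2.002 atoms per formula unit.

2.002 Si apfu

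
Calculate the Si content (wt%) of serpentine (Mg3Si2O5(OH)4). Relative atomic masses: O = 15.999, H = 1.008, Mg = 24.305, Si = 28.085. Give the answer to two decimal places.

Molar mass of Mg3Si2O5(OH)4: 3*24.305 + 2*28.085 + 9*15.999 + 4*1.008 = 277.108 g/mol.
Mass of Si per formula unit: 2 × 28.085 = 56.170 g.
Weight fraction Si = 56.170 / 277.108 = 0.2027.

20.27 wt%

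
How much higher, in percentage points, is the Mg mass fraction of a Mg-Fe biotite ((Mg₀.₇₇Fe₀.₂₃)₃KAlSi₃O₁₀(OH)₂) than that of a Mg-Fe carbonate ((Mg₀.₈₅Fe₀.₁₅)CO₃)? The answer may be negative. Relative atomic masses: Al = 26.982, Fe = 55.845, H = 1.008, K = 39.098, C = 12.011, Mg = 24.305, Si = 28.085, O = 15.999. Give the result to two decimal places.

M((Mg₀.₇₇Fe₀.₂₃)₃KAlSi₃O₁₀(OH)₂) = 439.017 g/mol, so wt% Mg = 56.145/439.017 × 100 = 12.79%.
M((Mg₀.₈₅Fe₀.₁₅)CO₃) = 89.044 g/mol, so wt% Mg = 20.659/89.044 × 100 = 23.20%.
12.79 − 23.20 = -10.41 pp.

-10.41 percentage points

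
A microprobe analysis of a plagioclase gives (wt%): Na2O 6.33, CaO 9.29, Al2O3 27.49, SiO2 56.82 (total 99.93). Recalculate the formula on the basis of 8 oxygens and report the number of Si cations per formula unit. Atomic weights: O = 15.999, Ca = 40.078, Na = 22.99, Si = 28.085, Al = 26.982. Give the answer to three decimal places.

2.549 Si apfu

Na2O: 6.33/61.979 = 0.10213 mol → 0.20426 mol Na, 0.10213 mol O.
CaO: 9.29/56.077 = 0.16567 mol → 0.16567 mol Ca, 0.16567 mol O.
Al2O3: 27.49/101.961 = 0.26961 mol → 0.53922 mol Al, 0.80883 mol O.
SiO2: 56.82/60.083 = 0.94569 mol → 0.94569 mol Si, 1.89138 mol O.
Total oxygen = 2.96801 mol. Normalization factor = 8/2.96801 = 2.69541.
Si per 8 O = 0.94569 × 2.69541 = 2.549.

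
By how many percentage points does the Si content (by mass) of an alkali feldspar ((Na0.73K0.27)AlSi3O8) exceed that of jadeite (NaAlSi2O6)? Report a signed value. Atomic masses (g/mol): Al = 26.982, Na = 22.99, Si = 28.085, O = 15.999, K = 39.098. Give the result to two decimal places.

3.82 percentage points

M((Na0.73K0.27)AlSi3O8) = 266.568 g/mol, so wt% Si = 84.255/266.568 × 100 = 31.61%.
M(NaAlSi2O6) = 202.136 g/mol, so wt% Si = 56.170/202.136 × 100 = 27.79%.
31.61 − 27.79 = 3.82 pp.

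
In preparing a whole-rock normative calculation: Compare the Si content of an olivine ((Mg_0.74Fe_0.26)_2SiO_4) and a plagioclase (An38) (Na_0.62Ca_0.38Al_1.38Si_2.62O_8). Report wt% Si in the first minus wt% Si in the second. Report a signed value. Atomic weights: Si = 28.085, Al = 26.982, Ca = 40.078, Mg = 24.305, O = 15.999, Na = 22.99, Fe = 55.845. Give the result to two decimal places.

-9.55 percentage points

M((Mg_0.74Fe_0.26)_2SiO_4) = 157.092 g/mol, so wt% Si = 28.085/157.092 × 100 = 17.88%.
M(Na_0.62Ca_0.38Al_1.38Si_2.62O_8) = 268.293 g/mol, so wt% Si = 73.583/268.293 × 100 = 27.43%.
17.88 − 27.43 = -9.55 pp.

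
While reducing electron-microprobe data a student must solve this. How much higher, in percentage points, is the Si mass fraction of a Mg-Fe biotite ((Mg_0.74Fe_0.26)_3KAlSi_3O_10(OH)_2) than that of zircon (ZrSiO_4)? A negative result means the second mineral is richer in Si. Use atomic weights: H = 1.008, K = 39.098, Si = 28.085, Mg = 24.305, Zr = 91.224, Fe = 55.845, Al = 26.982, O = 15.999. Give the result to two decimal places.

3.75 percentage points

Si in (Mg_0.74Fe_0.26)_3KAlSi_3O_10(OH)_2: molar mass 441.855 g/mol; 3×28.085 = 84.255 g → 19.07 wt%.
Si in ZrSiO_4: molar mass 183.305 g/mol; 1×28.085 = 28.085 g → 15.32 wt%.
Difference = 19.07 − 15.32 = 3.75 percentage points.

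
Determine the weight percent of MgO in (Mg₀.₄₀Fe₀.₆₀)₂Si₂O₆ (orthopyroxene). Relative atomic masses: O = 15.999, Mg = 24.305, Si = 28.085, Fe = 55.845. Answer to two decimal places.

M((Mg₀.₄₀Fe₀.₆₀)₂Si₂O₆) = 238.622 g/mol; M(MgO) = 40.304 g/mol.
Moles MgO per formula unit = 0.80 Mg ÷ 1 = 0.8000.
MgO fraction = (0.8000 × 40.304) / 238.622 = 32.243/238.622 = 0.1351.

13.51 wt%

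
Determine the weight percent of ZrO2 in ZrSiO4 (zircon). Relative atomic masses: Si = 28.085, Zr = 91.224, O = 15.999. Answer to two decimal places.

67.22 wt%

M(ZrSiO4) = 183.305 g/mol; M(ZrO2) = 123.222 g/mol.
Moles ZrO2 per formula unit = 1 Zr ÷ 1 = 1.0000.
ZrO2 fraction = (1.0000 × 123.222) / 183.305 = 123.222/183.305 = 0.6722.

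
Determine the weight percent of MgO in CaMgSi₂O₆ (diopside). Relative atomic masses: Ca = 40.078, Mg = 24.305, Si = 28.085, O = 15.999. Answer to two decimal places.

Formula mass = 216.547 g/mol.
1 Mg → 1.0000 mol MgO per formula unit; M(MgO) = 40.304, so MgO mass = 40.304 g.
40.304/216.547 × 100 = 18.61 wt%.

18.61 wt%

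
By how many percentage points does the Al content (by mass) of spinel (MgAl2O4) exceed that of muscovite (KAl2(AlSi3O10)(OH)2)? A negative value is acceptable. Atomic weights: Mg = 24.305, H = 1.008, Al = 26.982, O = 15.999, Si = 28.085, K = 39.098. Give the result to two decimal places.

17.61 percentage points

M(MgAl2O4) = 142.265 g/mol, so wt% Al = 53.964/142.265 × 100 = 37.93%.
M(KAl2(AlSi3O10)(OH)2) = 398.303 g/mol, so wt% Al = 80.946/398.303 × 100 = 20.32%.
37.93 − 20.32 = 17.61 pp.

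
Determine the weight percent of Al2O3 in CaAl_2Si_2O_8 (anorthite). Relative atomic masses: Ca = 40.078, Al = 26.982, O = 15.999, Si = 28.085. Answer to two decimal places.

36.65 wt%

Molar mass of CaAl_2Si_2O_8 = 1·40.078 + 2·26.982 + 2·28.085 + 8·15.999 = 278.204 g/mol.
Each formula unit contains 2 Al, equivalent to 2/2 = 1.0000 mol Al2O3.
M(Al2O3) = 2×26.982 + 3×15.999 = 101.961 g/mol.
Mass of Al2O3 per formula unit = 1.0000 × 101.961 = 101.961 g.
Al2O3 wt% = 101.961 / 278.204 × 100 = 36.65%.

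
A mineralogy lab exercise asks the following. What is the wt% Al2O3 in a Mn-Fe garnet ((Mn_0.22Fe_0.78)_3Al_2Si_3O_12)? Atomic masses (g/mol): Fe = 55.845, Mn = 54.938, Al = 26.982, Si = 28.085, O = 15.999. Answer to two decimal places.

M((Mn_0.22Fe_0.78)_3Al_2Si_3O_12) = 497.143 g/mol; M(Al2O3) = 101.961 g/mol.
Moles Al2O3 per formula unit = 2 Al ÷ 2 = 1.0000.
Al2O3 fraction = (1.0000 × 101.961) / 497.143 = 101.961/497.143 = 0.2051.

20.51 wt%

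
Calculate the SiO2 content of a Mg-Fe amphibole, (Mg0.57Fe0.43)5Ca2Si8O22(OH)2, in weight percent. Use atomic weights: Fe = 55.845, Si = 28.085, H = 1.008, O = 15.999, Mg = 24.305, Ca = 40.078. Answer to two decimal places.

M((Mg0.57Fe0.43)5Ca2Si8O22(OH)2) = 880.164 g/mol; M(SiO2) = 60.083 g/mol.
Moles SiO2 per formula unit = 8 Si ÷ 1 = 8.0000.
SiO2 fraction = (8.0000 × 60.083) / 880.164 = 480.664/880.164 = 0.5461.

54.61 wt%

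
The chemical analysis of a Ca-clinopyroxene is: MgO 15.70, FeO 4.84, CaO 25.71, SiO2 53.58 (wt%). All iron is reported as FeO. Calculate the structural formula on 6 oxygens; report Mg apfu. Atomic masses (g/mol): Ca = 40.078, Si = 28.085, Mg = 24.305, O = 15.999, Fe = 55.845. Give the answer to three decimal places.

0.866 Mg apfu

MgO: 15.70/40.304 = 0.38954 mol → 0.38954 mol Mg, 0.38954 mol O.
FeO: 4.84/71.844 = 0.06737 mol → 0.06737 mol Fe, 0.06737 mol O.
CaO: 25.71/56.077 = 0.45848 mol → 0.45848 mol Ca, 0.45848 mol O.
SiO2: 53.58/60.083 = 0.89177 mol → 0.89177 mol Si, 1.78354 mol O.
Total oxygen = 2.69893 mol. Normalization factor = 6/2.69893 = 2.22310.
Mg per 6 O = 0.38954 × 2.22310 = 0.866.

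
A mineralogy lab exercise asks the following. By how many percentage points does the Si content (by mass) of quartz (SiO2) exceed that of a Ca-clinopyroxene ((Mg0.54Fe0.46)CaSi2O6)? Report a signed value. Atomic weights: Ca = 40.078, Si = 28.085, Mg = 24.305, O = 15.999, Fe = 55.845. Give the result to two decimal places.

First mineral: 28.085 g Si in 60.083 g formula = 46.74 wt% Si.
Second mineral: 56.170 g Si in 231.055 g formula = 24.31 wt% Si.
46.74% − 24.31% gives a difference of 22.43 percentage points.

22.43 percentage points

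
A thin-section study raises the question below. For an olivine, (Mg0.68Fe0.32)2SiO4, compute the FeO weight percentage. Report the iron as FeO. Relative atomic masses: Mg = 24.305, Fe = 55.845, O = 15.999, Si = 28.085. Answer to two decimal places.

28.58 wt%

M((Mg0.68Fe0.32)2SiO4) = 160.877 g/mol; M(FeO) = 71.844 g/mol.
Moles FeO per formula unit = 0.64 Fe ÷ 1 = 0.6400.
FeO fraction = (0.6400 × 71.844) / 160.877 = 45.980/160.877 = 0.2858.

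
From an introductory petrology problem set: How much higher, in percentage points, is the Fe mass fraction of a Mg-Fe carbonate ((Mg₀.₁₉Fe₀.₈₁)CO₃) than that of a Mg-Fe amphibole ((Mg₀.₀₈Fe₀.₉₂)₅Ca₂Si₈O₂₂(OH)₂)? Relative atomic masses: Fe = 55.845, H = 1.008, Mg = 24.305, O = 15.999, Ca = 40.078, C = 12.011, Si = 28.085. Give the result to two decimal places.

M((Mg₀.₁₉Fe₀.₈₁)CO₃) = 109.860 g/mol, so wt% Fe = 45.234/109.860 × 100 = 41.17%.
M((Mg₀.₀₈Fe₀.₉₂)₅Ca₂Si₈O₂₂(OH)₂) = 957.437 g/mol, so wt% Fe = 256.887/957.437 × 100 = 26.83%.
41.17 − 26.83 = 14.34 pp.

14.34 percentage points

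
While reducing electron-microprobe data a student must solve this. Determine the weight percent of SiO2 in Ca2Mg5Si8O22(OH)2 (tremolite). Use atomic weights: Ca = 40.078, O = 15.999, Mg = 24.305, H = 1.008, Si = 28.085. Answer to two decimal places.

59.17 wt%

Formula mass = 812.353 g/mol.
8 Si → 8.0000 mol SiO2 per formula unit; M(SiO2) = 60.083, so SiO2 mass = 480.664 g.
480.664/812.353 × 100 = 59.17 wt%.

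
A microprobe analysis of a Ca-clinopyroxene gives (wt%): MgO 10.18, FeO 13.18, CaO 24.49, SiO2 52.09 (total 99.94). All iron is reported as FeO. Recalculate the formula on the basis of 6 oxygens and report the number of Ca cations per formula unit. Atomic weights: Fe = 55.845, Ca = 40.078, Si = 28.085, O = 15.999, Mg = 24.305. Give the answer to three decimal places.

1.005 Ca apfu

10.18 wt% MgO ÷ 40.304 g/mol = 0.25258 mol, giving 0.25258 Mg and 0.25258 O.
13.18 wt% FeO ÷ 71.844 g/mol = 0.18345 mol, giving 0.18345 Fe and 0.18345 O.
24.49 wt% CaO ÷ 56.077 g/mol = 0.43672 mol, giving 0.43672 Ca and 0.43672 O.
52.09 wt% SiO2 ÷ 60.083 g/mol = 0.86697 mol, giving 0.86697 Si and 1.73394 O.
Oxygen sums to 2.60669; scaling by 6/2.60669 = 2.30177 puts the formula on 6 O.
Ca: 0.43672 × 2.30177 = 1.005 atoms per formula unit.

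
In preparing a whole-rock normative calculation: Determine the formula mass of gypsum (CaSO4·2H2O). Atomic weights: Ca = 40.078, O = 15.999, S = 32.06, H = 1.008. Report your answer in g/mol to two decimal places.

The formula mass is the sum 1·40.078 + 1·32.06 + 6·15.999 + 4·1.008.

172.16 g/mol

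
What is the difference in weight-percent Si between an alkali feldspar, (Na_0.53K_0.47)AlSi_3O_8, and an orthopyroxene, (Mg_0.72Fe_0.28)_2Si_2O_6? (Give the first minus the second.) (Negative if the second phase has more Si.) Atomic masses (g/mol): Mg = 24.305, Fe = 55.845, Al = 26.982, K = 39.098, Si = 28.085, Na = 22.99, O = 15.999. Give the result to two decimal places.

5.52 percentage points

First mineral: 84.255 g Si in 269.790 g formula = 31.23 wt% Si.
Second mineral: 56.170 g Si in 218.436 g formula = 25.71 wt% Si.
31.23% − 25.71% gives a difference of 5.52 percentage points.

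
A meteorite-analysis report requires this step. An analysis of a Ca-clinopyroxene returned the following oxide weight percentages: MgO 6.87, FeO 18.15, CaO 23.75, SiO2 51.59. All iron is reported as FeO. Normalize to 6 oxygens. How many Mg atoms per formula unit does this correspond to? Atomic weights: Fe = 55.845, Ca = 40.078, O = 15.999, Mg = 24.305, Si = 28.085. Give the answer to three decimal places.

6.87 wt% MgO ÷ 40.304 g/mol = 0.17045 mol, giving 0.17045 Mg and 0.17045 O.
18.15 wt% FeO ÷ 71.844 g/mol = 0.25263 mol, giving 0.25263 Fe and 0.25263 O.
23.75 wt% CaO ÷ 56.077 g/mol = 0.42352 mol, giving 0.42352 Ca and 0.42352 O.
51.59 wt% SiO2 ÷ 60.083 g/mol = 0.85865 mol, giving 0.85865 Si and 1.71730 O.
Oxygen sums to 2.56390; scaling by 6/2.56390 = 2.34018 puts the formula on 6 O.
Mg: 0.17045 × 2.34018 = 0.399 atoms per formula unit.

0.399 Mg apfu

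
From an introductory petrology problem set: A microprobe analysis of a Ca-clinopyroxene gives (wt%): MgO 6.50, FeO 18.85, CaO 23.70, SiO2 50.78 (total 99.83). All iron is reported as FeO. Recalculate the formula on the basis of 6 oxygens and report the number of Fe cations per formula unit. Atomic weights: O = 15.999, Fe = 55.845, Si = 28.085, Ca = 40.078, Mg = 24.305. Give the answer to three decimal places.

6.50 wt% MgO ÷ 40.304 g/mol = 0.16127 mol, giving 0.16127 Mg and 0.16127 O.
18.85 wt% FeO ÷ 71.844 g/mol = 0.26237 mol, giving 0.26237 Fe and 0.26237 O.
23.70 wt% CaO ÷ 56.077 g/mol = 0.42263 mol, giving 0.42263 Ca and 0.42263 O.
50.78 wt% SiO2 ÷ 60.083 g/mol = 0.84516 mol, giving 0.84516 Si and 1.69032 O.
Oxygen sums to 2.53659; scaling by 6/2.53659 = 2.36538 puts the formula on 6 O.
Fe: 0.26237 × 2.36538 = 0.621 atoms per formula unit.

0.621 Fe apfu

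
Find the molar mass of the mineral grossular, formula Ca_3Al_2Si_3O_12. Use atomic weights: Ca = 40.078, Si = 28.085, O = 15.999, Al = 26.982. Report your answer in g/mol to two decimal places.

M = 3·40.078 + 2·26.982 + 3·28.085 + 12·15.999

450.44 g/mol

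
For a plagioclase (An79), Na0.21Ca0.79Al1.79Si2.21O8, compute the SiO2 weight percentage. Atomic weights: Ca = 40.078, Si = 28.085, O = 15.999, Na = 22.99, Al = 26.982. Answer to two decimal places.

48.31 wt%

M(Na0.21Ca0.79Al1.79Si2.21O8) = 274.847 g/mol; M(SiO2) = 60.083 g/mol.
Moles SiO2 per formula unit = 2.21 Si ÷ 1 = 2.2100.
SiO2 fraction = (2.2100 × 60.083) / 274.847 = 132.783/274.847 = 0.4831.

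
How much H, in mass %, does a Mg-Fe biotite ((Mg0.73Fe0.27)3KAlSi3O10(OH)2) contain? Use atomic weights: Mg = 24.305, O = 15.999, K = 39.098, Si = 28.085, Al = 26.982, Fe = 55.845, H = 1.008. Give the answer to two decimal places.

Formula mass = 2.19×24.305 + 0.81×55.845 + 1×39.098 + 1×26.982 + 3×28.085 + 12×15.999 + 2×1.008 = 442.801 g/mol, of which 2.016 g is H.
So H makes up 2.016/442.801 = 0.0046 of the mass, i.e. 0.46%.

0.46 mass %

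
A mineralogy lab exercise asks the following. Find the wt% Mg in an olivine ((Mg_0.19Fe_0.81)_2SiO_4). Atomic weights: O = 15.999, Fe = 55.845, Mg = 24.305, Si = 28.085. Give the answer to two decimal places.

Molar mass of (Mg_0.19Fe_0.81)_2SiO_4: 0.38·24.305 + 1.62·55.845 + 1·28.085 + 4·15.999 = 191.786 g/mol.
Mass of Mg per formula unit: 0.38 × 24.305 = 9.236 g.
Weight fraction Mg = 9.236 / 191.786 = 0.0482.

4.82 mass %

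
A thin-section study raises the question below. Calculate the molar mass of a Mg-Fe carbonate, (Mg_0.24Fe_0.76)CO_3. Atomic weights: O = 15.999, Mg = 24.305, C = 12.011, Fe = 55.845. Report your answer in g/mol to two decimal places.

Mg: 0.24 × 24.305 = 5.8332
Fe: 0.76 × 55.845 = 42.4422
C: 1 × 12.011 = 12.0110
O: 3 × 15.999 = 47.9970
Summing the contributions gives the formula mass.

108.28 g/mol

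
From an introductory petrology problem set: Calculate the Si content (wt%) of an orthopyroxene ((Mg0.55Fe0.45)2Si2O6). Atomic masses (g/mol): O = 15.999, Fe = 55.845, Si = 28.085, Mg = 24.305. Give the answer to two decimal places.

24.51 wt%

Formula mass = 1.10×24.305 + 0.90×55.845 + 2×28.085 + 6×15.999 = 229.160 g/mol, of which 56.170 g is Si.
So Si makes up 56.170/229.160 = 0.2451 of the mass, i.e. 24.51%.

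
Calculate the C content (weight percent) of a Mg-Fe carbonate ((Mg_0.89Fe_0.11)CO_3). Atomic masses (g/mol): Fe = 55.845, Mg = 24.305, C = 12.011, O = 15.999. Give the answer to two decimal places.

M((Mg_0.89Fe_0.11)CO_3) = 87.782 g/mol.
C contributes 1 × 12.011 = 12.011 g per mole.
12.011/87.782 = 0.1368 → 13.68%.

13.68 weight percent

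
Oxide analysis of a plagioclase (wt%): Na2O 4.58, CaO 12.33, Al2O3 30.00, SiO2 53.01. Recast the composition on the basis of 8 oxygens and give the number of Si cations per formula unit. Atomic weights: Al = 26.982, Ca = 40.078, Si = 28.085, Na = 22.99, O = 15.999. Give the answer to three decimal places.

2.400 Si apfu

4.58 wt% Na2O ÷ 61.979 g/mol = 0.07390 mol, giving 0.14780 Na and 0.07390 O.
12.33 wt% CaO ÷ 56.077 g/mol = 0.21988 mol, giving 0.21988 Ca and 0.21988 O.
30.00 wt% Al2O3 ÷ 101.961 g/mol = 0.29423 mol, giving 0.58846 Al and 0.88269 O.
53.01 wt% SiO2 ÷ 60.083 g/mol = 0.88228 mol, giving 0.88228 Si and 1.76456 O.
Oxygen sums to 2.94103; scaling by 8/2.94103 = 2.72014 puts the formula on 8 O.
Si: 0.88228 × 2.72014 = 2.400 atoms per formula unit.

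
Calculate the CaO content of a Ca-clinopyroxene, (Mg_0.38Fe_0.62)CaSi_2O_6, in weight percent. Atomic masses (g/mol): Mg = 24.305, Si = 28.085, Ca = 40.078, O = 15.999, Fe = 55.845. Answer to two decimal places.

23.75 wt%

Molar mass of (Mg_0.38Fe_0.62)CaSi_2O_6 = 0.38·24.305 + 0.62·55.845 + 1·40.078 + 2·28.085 + 6·15.999 = 236.102 g/mol.
Each formula unit contains 1 Ca, equivalent to 1/1 = 1.0000 mol CaO.
M(CaO) = 1×40.078 + 1×15.999 = 56.077 g/mol.
Mass of CaO per formula unit = 1.0000 × 56.077 = 56.077 g.
CaO wt% = 56.077 / 236.102 × 100 = 23.75%.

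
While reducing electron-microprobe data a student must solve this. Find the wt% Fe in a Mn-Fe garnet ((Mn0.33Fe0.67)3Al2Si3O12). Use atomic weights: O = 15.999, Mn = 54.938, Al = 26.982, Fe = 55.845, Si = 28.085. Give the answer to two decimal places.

Formula mass = 0.99·54.938 + 2.01·55.845 + 2·26.982 + 3·28.085 + 12·15.999 = 496.844 g/mol, of which 112.248 g is Fe.
So Fe makes up 112.248/496.844 = 0.2259 of the mass, i.e. 22.59%.

22.59 mass %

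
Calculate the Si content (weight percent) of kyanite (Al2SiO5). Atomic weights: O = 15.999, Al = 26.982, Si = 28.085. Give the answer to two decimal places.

17.33 weight percent

Molar mass of Al2SiO5: 2×26.982 + 1×28.085 + 5×15.999 = 162.044 g/mol.
Mass of Si per formula unit: 1 × 28.085 = 28.085 g.
Weight fraction Si = 28.085 / 162.044 = 0.1733.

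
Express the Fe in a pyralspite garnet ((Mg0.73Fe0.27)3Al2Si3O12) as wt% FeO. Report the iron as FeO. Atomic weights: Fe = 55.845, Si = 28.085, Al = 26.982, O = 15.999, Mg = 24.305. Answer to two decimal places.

13.58 wt%

M((Mg0.73Fe0.27)3Al2Si3O12) = 428.669 g/mol; M(FeO) = 71.844 g/mol.
Moles FeO per formula unit = 0.81 Fe ÷ 1 = 0.8100.
FeO fraction = (0.8100 × 71.844) / 428.669 = 58.194/428.669 = 0.1358.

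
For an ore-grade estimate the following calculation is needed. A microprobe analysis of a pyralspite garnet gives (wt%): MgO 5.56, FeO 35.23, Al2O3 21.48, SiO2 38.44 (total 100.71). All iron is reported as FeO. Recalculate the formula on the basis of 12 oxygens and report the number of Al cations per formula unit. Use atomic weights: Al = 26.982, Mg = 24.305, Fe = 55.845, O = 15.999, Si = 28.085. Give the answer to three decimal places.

MgO (M=40.304): mol = 0.13795; Mg = 0.13795, O = 0.13795.
FeO (M=71.844): mol = 0.49037; Fe = 0.49037, O = 0.49037.
Al2O3 (M=101.961): mol = 0.21067; Al = 0.42134, O = 0.63201.
SiO2 (M=60.083): mol = 0.63978; Si = 0.63978, O = 1.27956.
ΣO = 2.53989; factor = 12/ΣO = 4.72461.
Al apfu = 0.42134 × 4.72461 = 1.991.

1.991 Al apfu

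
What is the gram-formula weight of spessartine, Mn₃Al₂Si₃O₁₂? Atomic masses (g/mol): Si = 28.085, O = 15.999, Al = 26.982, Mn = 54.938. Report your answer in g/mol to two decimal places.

495.02 g/mol

M = 3·54.938 + 2·26.982 + 3·28.085 + 12·15.999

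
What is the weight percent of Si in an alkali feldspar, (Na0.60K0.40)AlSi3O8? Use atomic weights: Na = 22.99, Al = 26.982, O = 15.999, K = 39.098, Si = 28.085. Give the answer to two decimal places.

M((Na0.60K0.40)AlSi3O8) = 268.662 g/mol.
Si contributes 3 × 28.085 = 84.255 g per mole.
84.255/268.662 = 0.3136 → 31.36%.

31.36 mass %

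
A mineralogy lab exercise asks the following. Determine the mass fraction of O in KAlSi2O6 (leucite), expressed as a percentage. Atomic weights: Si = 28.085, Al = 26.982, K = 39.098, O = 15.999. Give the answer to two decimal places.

43.98 weight percent

M(KAlSi2O6) = 218.244 g/mol.
O contributes 6 × 15.999 = 95.994 g per mole.
95.994/218.244 = 0.4398 → 43.98%.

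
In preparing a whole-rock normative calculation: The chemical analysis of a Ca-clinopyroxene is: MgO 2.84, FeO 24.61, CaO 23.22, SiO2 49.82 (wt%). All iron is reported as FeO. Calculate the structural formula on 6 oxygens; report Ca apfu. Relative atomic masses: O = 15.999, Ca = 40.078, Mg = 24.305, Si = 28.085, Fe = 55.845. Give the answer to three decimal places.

MgO (M=40.304): mol = 0.07046; Mg = 0.07046, O = 0.07046.
FeO (M=71.844): mol = 0.34255; Fe = 0.34255, O = 0.34255.
CaO (M=56.077): mol = 0.41407; Ca = 0.41407, O = 0.41407.
SiO2 (M=60.083): mol = 0.82919; Si = 0.82919, O = 1.65838.
ΣO = 2.48546; factor = 6/ΣO = 2.41404.
Ca apfu = 0.41407 × 2.41404 = 1.000.

1.000 Ca apfu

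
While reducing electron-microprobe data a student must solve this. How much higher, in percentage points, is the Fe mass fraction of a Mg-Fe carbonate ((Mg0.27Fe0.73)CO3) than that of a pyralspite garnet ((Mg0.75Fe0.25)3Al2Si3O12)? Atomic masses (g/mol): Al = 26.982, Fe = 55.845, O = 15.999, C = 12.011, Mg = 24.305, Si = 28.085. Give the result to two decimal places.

28.17 percentage points

M((Mg0.27Fe0.73)CO3) = 107.337 g/mol, so wt% Fe = 40.767/107.337 × 100 = 37.98%.
M((Mg0.75Fe0.25)3Al2Si3O12) = 426.777 g/mol, so wt% Fe = 41.884/426.777 × 100 = 9.81%.
37.98 − 9.81 = 28.17 pp.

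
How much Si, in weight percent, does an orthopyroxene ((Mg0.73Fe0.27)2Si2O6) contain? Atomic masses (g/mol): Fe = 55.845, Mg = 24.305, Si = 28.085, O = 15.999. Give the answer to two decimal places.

25.79 weight percent

Molar mass of (Mg0.73Fe0.27)2Si2O6: 1.46×24.305 + 0.54×55.845 + 2×28.085 + 6×15.999 = 217.806 g/mol.
Mass of Si per formula unit: 2 × 28.085 = 56.170 g.
Weight fraction Si = 56.170 / 217.806 = 0.2579.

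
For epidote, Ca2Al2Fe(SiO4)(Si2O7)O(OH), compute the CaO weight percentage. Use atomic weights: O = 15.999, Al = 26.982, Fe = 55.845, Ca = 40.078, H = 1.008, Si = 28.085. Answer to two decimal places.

Formula mass = 483.215 g/mol.
2 Ca → 2.0000 mol CaO per formula unit; M(CaO) = 56.077, so CaO mass = 112.154 g.
112.154/483.215 × 100 = 23.21 wt%.

23.21 wt%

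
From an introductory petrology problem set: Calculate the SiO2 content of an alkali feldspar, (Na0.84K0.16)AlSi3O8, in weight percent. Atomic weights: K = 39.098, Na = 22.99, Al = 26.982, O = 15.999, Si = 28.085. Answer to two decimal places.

68.07 wt%

Molar mass of (Na0.84K0.16)AlSi3O8 = 0.84·22.99 + 0.16·39.098 + 1·26.982 + 3·28.085 + 8·15.999 = 264.796 g/mol.
Each formula unit contains 3 Si, equivalent to 3/1 = 3.0000 mol SiO2.
M(SiO2) = 1×28.085 + 2×15.999 = 60.083 g/mol.
Mass of SiO2 per formula unit = 3.0000 × 60.083 = 180.249 g.
SiO2 wt% = 180.249 / 264.796 × 100 = 68.07%.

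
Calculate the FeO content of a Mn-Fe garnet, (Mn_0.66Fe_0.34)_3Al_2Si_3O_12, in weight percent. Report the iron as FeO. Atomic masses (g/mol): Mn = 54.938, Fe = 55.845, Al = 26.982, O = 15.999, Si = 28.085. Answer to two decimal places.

M((Mn_0.66Fe_0.34)_3Al_2Si_3O_12) = 495.946 g/mol; M(FeO) = 71.844 g/mol.
Moles FeO per formula unit = 1.02 Fe ÷ 1 = 1.0200.
FeO fraction = (1.0200 × 71.844) / 495.946 = 73.281/495.946 = 0.1478.

14.78 wt%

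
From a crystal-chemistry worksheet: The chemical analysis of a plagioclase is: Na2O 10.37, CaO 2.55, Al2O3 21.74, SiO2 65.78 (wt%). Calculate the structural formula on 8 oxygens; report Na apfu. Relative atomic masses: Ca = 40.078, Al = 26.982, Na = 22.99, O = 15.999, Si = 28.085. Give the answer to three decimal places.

Na2O (M=61.979): mol = 0.16731; Na = 0.33462, O = 0.16731.
CaO (M=56.077): mol = 0.04547; Ca = 0.04547, O = 0.04547.
Al2O3 (M=101.961): mol = 0.21322; Al = 0.42644, O = 0.63966.
SiO2 (M=60.083): mol = 1.09482; Si = 1.09482, O = 2.18964.
ΣO = 3.04208; factor = 8/ΣO = 2.62978.
Na apfu = 0.33462 × 2.62978 = 0.880.

0.880 Na apfu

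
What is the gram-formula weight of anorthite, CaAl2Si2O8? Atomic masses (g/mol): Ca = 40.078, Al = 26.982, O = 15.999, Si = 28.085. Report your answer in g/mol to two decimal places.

M = 1×40.078 + 2×26.982 + 2×28.085 + 8×15.999

278.20 g/mol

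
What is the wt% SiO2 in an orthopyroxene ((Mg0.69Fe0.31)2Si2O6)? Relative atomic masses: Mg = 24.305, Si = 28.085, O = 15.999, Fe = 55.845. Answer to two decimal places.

54.54 wt%

Formula mass = 220.329 g/mol.
2 Si → 2.0000 mol SiO2 per formula unit; M(SiO2) = 60.083, so SiO2 mass = 120.166 g.
120.166/220.329 × 100 = 54.54 wt%.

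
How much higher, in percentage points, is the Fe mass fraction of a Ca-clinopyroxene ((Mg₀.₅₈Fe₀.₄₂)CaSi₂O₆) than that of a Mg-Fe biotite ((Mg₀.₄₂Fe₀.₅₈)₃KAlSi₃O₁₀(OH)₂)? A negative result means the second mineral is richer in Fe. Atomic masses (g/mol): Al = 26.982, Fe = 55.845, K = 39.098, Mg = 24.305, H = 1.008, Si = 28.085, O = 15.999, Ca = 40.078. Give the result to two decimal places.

-10.37 percentage points

M((Mg₀.₅₈Fe₀.₄₂)CaSi₂O₆) = 229.794 g/mol, so wt% Fe = 23.455/229.794 × 100 = 10.21%.
M((Mg₀.₄₂Fe₀.₅₈)₃KAlSi₃O₁₀(OH)₂) = 472.134 g/mol, so wt% Fe = 97.170/472.134 × 100 = 20.58%.
10.21 − 20.58 = -10.37 pp.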